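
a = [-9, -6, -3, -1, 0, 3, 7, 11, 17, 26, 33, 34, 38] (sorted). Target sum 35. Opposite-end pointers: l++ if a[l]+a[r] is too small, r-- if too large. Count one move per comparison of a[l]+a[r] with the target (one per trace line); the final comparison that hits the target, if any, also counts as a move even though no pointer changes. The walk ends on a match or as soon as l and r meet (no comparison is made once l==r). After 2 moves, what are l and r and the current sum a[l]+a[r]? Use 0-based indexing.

l=2, r=12, sum=35

[0,12] -9+38=29 <35 → l++
[1,12] -6+38=32 <35 → l++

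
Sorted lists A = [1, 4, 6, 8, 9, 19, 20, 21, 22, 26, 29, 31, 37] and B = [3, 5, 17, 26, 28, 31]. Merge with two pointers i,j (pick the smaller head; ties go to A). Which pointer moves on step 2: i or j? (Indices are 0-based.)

j

i=0 j=0: A[i]=1<=B[j]=3 take 1, i++
i=1 j=0: A[i]=4>B[j]=3 take 3, j++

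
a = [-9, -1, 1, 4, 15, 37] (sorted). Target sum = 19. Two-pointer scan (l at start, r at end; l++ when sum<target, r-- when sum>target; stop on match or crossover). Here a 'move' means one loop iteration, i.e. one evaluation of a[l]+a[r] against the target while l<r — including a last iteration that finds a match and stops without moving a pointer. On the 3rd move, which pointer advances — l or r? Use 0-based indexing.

l=0 r=5: -9+37=28 >19, r--
l=0 r=4: -9+15=6 <19, l++
l=1 r=4: -1+15=14 <19, l++

l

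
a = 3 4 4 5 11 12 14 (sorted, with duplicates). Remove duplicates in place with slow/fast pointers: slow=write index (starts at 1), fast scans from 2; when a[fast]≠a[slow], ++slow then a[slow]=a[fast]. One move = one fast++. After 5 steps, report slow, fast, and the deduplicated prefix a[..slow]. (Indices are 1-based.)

(s=1,f=2) a[fast]=4≠a[slow]=3 write a[2]=4 → slow++,fast++
(s=2,f=3) a[fast]=4=a[slow] dup → fast++
(s=2,f=4) a[fast]=5≠a[slow]=4 write a[3]=5 → slow++,fast++
(s=3,f=5) a[fast]=11≠a[slow]=5 write a[4]=11 → slow++,fast++
(s=4,f=6) a[fast]=12≠a[slow]=11 write a[5]=12 → slow++,fast++

slow=5, fast=7, prefix=[3, 4, 5, 11, 12]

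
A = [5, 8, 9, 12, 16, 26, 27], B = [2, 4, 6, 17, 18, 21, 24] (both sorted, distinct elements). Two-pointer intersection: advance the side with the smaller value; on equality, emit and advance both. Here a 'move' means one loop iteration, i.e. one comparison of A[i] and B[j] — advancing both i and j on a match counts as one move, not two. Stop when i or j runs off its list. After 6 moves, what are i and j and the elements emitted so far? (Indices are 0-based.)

i=0 j=0: 5>2, j++
i=0 j=1: 5>4, j++
i=0 j=2: 5<6, i++
i=1 j=2: 8>6, j++
i=1 j=3: 8<17, i++
i=2 j=3: 9<17, i++

i=3, j=3, emitted=[]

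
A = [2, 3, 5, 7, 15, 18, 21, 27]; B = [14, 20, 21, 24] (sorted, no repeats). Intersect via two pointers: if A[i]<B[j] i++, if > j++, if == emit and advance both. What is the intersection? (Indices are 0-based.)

intersection = [21]

i=0 j=0: 2<14, i++
i=1 j=0: 3<14, i++
i=2 j=0: 5<14, i++
i=3 j=0: 7<14, i++
i=4 j=0: 15>14, j++
i=4 j=1: 15<20, i++
i=5 j=1: 18<20, i++
i=6 j=1: 21>20, j++
i=6 j=2: 21==21 emit, i++,j++
i=7 j=3: 27>24, j++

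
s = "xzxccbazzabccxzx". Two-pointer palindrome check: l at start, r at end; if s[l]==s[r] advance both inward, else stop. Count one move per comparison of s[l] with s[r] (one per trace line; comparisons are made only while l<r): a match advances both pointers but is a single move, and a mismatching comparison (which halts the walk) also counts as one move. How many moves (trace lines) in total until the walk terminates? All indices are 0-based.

8 moves

[0,15] 'x'=='x' → l++,r--
[1,14] 'z'=='z' → l++,r--
[2,13] 'x'=='x' → l++,r--
[3,12] 'c'=='c' → l++,r--
[4,11] 'c'=='c' → l++,r--
[5,10] 'b'=='b' → l++,r--
[6,9] 'a'=='a' → l++,r--
[7,8] 'z'=='z' → l++,r--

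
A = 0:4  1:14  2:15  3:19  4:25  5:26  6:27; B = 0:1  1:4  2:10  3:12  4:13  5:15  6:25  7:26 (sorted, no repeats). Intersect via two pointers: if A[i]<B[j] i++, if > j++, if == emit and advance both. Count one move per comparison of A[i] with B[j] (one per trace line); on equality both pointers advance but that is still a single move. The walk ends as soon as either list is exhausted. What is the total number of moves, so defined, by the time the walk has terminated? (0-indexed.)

i=0 j=0: 4>1, j++
i=0 j=1: 4==4 emit, i++,j++
i=1 j=2: 14>10, j++
i=1 j=3: 14>12, j++
i=1 j=4: 14>13, j++
i=1 j=5: 14<15, i++
i=2 j=5: 15==15 emit, i++,j++
i=3 j=6: 19<25, i++
i=4 j=6: 25==25 emit, i++,j++
i=5 j=7: 26==26 emit, i++,j++

10 moves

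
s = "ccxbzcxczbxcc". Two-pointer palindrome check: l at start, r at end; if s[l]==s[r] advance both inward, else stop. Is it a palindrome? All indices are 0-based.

palindrome

[0,12] 'c'=='c' → l++,r--
[1,11] 'c'=='c' → l++,r--
[2,10] 'x'=='x' → l++,r--
[3,9] 'b'=='b' → l++,r--
[4,8] 'z'=='z' → l++,r--
[5,7] 'c'=='c' → l++,r--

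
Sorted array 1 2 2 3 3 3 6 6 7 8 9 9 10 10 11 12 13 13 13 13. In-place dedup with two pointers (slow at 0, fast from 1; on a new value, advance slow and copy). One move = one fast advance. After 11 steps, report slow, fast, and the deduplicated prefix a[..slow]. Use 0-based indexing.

slow=6, fast=12, prefix=[1, 2, 3, 6, 7, 8, 9]

slow=0 fast=1: a[fast]=2≠a[slow]=1 write a[1]=2, slow++,fast++
slow=1 fast=2: a[fast]=2=a[slow] dup, fast++
slow=1 fast=3: a[fast]=3≠a[slow]=2 write a[2]=3, slow++,fast++
slow=2 fast=4: a[fast]=3=a[slow] dup, fast++
slow=2 fast=5: a[fast]=3=a[slow] dup, fast++
slow=2 fast=6: a[fast]=6≠a[slow]=3 write a[3]=6, slow++,fast++
slow=3 fast=7: a[fast]=6=a[slow] dup, fast++
slow=3 fast=8: a[fast]=7≠a[slow]=6 write a[4]=7, slow++,fast++
slow=4 fast=9: a[fast]=8≠a[slow]=7 write a[5]=8, slow++,fast++
slow=5 fast=10: a[fast]=9≠a[slow]=8 write a[6]=9, slow++,fast++
slow=6 fast=11: a[fast]=9=a[slow] dup, fast++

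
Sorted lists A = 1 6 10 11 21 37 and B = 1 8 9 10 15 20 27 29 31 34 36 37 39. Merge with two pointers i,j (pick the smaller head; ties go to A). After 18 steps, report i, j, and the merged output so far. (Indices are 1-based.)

i=7, j=13, merged so far=[1, 1, 6, 8, 9, 10, 10, 11, 15, 20, 21, 27, 29, 31, 34, 36, 37, 37]

[i=1,j=1] A[i]=1<=B[j]=1 take 1 → i++
[i=2,j=1] A[i]=6>B[j]=1 take 1 → j++
[i=2,j=2] A[i]=6<=B[j]=8 take 6 → i++
[i=3,j=2] A[i]=10>B[j]=8 take 8 → j++
[i=3,j=3] A[i]=10>B[j]=9 take 9 → j++
[i=3,j=4] A[i]=10<=B[j]=10 take 10 → i++
[i=4,j=4] A[i]=11>B[j]=10 take 10 → j++
[i=4,j=5] A[i]=11<=B[j]=15 take 11 → i++
[i=5,j=5] A[i]=21>B[j]=15 take 15 → j++
[i=5,j=6] A[i]=21>B[j]=20 take 20 → j++
[i=5,j=7] A[i]=21<=B[j]=27 take 21 → i++
[i=6,j=7] A[i]=37>B[j]=27 take 27 → j++
[i=6,j=8] A[i]=37>B[j]=29 take 29 → j++
[i=6,j=9] A[i]=37>B[j]=31 take 31 → j++
[i=6,j=10] A[i]=37>B[j]=34 take 34 → j++
[i=6,j=11] A[i]=37>B[j]=36 take 36 → j++
[i=6,j=12] A[i]=37<=B[j]=37 take 37 → i++
[i=7,j=12] A done, take B[j]=37 → j++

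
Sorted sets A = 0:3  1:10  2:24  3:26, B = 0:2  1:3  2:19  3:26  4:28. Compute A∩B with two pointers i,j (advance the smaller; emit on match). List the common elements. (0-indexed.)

intersection = [3, 26]

i=0 j=0: 3>2, j++
i=0 j=1: 3==3 emit, i++,j++
i=1 j=2: 10<19, i++
i=2 j=2: 24>19, j++
i=2 j=3: 24<26, i++
i=3 j=3: 26==26 emit, i++,j++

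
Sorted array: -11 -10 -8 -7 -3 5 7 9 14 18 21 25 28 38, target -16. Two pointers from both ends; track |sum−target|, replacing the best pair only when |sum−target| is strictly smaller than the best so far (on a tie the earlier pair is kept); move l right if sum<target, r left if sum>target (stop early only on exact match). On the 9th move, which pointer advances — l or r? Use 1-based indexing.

l=1 r=14: -11+38=27 d=43 *, r--
l=1 r=13: -11+28=17 d=33 *, r--
l=1 r=12: -11+25=14 d=30 *, r--
l=1 r=11: -11+21=10 d=26 *, r--
l=1 r=10: -11+18=7 d=23 *, r--
l=1 r=9: -11+14=3 d=19 *, r--
l=1 r=8: -11+9=-2 d=14 *, r--
l=1 r=7: -11+7=-4 d=12 *, r--
l=1 r=6: -11+5=-6 d=10 *, r--

r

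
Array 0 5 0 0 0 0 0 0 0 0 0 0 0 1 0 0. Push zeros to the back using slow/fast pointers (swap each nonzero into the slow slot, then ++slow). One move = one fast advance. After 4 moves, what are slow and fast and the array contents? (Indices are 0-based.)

slow=1, fast=4, a=[5, 0, 0, 0, 0, 0, 0, 0, 0, 0, 0, 0, 0, 1, 0, 0]

slow=0 fast=0: a[fast]=0, fast++
slow=0 fast=1: a[fast]=5≠0 swap→a[0]=5, slow++,fast++
slow=1 fast=2: a[fast]=0, fast++
slow=1 fast=3: a[fast]=0, fast++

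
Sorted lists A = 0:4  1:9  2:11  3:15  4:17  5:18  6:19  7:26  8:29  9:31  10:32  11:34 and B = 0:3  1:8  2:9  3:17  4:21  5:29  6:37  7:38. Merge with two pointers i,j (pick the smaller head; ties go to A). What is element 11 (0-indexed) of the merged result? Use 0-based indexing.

[i=0,j=0] A[i]=4>B[j]=3 take 3 → j++
[i=0,j=1] A[i]=4<=B[j]=8 take 4 → i++
[i=1,j=1] A[i]=9>B[j]=8 take 8 → j++
[i=1,j=2] A[i]=9<=B[j]=9 take 9 → i++
[i=2,j=2] A[i]=11>B[j]=9 take 9 → j++
[i=2,j=3] A[i]=11<=B[j]=17 take 11 → i++
[i=3,j=3] A[i]=15<=B[j]=17 take 15 → i++
[i=4,j=3] A[i]=17<=B[j]=17 take 17 → i++
[i=5,j=3] A[i]=18>B[j]=17 take 17 → j++
[i=5,j=4] A[i]=18<=B[j]=21 take 18 → i++
[i=6,j=4] A[i]=19<=B[j]=21 take 19 → i++
[i=7,j=4] A[i]=26>B[j]=21 take 21 → j++
[i=7,j=5] A[i]=26<=B[j]=29 take 26 → i++
[i=8,j=5] A[i]=29<=B[j]=29 take 29 → i++
[i=9,j=5] A[i]=31>B[j]=29 take 29 → j++
[i=9,j=6] A[i]=31<=B[j]=37 take 31 → i++
[i=10,j=6] A[i]=32<=B[j]=37 take 32 → i++
[i=11,j=6] A[i]=34<=B[j]=37 take 34 → i++
[i=12,j=6] A done, take B[j]=37 → j++
[i=12,j=7] A done, take B[j]=38 → j++

merged[11] = 21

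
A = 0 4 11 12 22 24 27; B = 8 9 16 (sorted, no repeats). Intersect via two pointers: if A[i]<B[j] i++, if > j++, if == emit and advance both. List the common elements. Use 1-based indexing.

intersection = []

[i=1,j=1] 0<8 → i++
[i=2,j=1] 4<8 → i++
[i=3,j=1] 11>8 → j++
[i=3,j=2] 11>9 → j++
[i=3,j=3] 11<16 → i++
[i=4,j=3] 12<16 → i++
[i=5,j=3] 22>16 → j++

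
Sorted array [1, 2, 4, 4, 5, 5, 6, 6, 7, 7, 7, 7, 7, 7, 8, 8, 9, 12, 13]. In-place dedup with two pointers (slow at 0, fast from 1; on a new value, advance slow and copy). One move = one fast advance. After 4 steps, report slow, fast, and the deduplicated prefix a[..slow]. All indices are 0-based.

slow=3, fast=5, prefix=[1, 2, 4, 5]

(s=0,f=1) a[fast]=2≠a[slow]=1 write a[1]=2 → slow++,fast++
(s=1,f=2) a[fast]=4≠a[slow]=2 write a[2]=4 → slow++,fast++
(s=2,f=3) a[fast]=4=a[slow] dup → fast++
(s=2,f=4) a[fast]=5≠a[slow]=4 write a[3]=5 → slow++,fast++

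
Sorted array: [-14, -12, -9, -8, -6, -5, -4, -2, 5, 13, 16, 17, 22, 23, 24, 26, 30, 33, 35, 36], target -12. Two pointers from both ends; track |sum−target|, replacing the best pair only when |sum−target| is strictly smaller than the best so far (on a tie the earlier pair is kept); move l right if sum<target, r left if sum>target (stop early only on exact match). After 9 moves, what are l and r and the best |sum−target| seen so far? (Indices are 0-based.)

l=0, r=10, best |Δ|=15

[0,19] -14+36=22 d=34 * → r--
[0,18] -14+35=21 d=33 * → r--
[0,17] -14+33=19 d=31 * → r--
[0,16] -14+30=16 d=28 * → r--
[0,15] -14+26=12 d=24 * → r--
[0,14] -14+24=10 d=22 * → r--
[0,13] -14+23=9 d=21 * → r--
[0,12] -14+22=8 d=20 * → r--
[0,11] -14+17=3 d=15 * → r--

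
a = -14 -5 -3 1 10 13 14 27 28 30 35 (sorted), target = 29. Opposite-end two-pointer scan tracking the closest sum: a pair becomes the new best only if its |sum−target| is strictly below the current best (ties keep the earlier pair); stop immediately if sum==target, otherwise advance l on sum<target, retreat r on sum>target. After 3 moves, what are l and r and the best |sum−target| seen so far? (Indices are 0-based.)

l=0 r=10: -14+35=21 d=8 *, l++
l=1 r=10: -5+35=30 d=1 *, r--
l=1 r=9: -5+30=25 d=4, l++

l=2, r=9, best |Δ|=1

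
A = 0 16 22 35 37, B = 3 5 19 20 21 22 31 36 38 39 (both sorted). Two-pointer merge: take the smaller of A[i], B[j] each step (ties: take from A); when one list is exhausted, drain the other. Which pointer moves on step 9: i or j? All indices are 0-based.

i=0 j=0: A[i]=0<=B[j]=3 take 0, i++
i=1 j=0: A[i]=16>B[j]=3 take 3, j++
i=1 j=1: A[i]=16>B[j]=5 take 5, j++
i=1 j=2: A[i]=16<=B[j]=19 take 16, i++
i=2 j=2: A[i]=22>B[j]=19 take 19, j++
i=2 j=3: A[i]=22>B[j]=20 take 20, j++
i=2 j=4: A[i]=22>B[j]=21 take 21, j++
i=2 j=5: A[i]=22<=B[j]=22 take 22, i++
i=3 j=5: A[i]=35>B[j]=22 take 22, j++

j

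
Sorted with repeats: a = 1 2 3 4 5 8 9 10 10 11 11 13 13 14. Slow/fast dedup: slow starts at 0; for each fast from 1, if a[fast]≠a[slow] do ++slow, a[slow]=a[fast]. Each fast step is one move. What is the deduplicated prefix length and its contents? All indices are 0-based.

slow=0 fast=1: a[fast]=2≠a[slow]=1 write a[1]=2, slow++,fast++
slow=1 fast=2: a[fast]=3≠a[slow]=2 write a[2]=3, slow++,fast++
slow=2 fast=3: a[fast]=4≠a[slow]=3 write a[3]=4, slow++,fast++
slow=3 fast=4: a[fast]=5≠a[slow]=4 write a[4]=5, slow++,fast++
slow=4 fast=5: a[fast]=8≠a[slow]=5 write a[5]=8, slow++,fast++
slow=5 fast=6: a[fast]=9≠a[slow]=8 write a[6]=9, slow++,fast++
slow=6 fast=7: a[fast]=10≠a[slow]=9 write a[7]=10, slow++,fast++
slow=7 fast=8: a[fast]=10=a[slow] dup, fast++
slow=7 fast=9: a[fast]=11≠a[slow]=10 write a[8]=11, slow++,fast++
slow=8 fast=10: a[fast]=11=a[slow] dup, fast++
slow=8 fast=11: a[fast]=13≠a[slow]=11 write a[9]=13, slow++,fast++
slow=9 fast=12: a[fast]=13=a[slow] dup, fast++
slow=9 fast=13: a[fast]=14≠a[slow]=13 write a[10]=14, slow++,fast++

length 11; prefix = [1, 2, 3, 4, 5, 8, 9, 10, 11, 13, 14]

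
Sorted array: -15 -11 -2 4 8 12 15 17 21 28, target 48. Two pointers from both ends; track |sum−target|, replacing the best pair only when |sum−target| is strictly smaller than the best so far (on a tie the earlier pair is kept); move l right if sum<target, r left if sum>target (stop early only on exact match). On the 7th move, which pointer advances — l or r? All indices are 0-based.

l=0 r=9: -15+28=13 d=35 *, l++
l=1 r=9: -11+28=17 d=31 *, l++
l=2 r=9: -2+28=26 d=22 *, l++
l=3 r=9: 4+28=32 d=16 *, l++
l=4 r=9: 8+28=36 d=12 *, l++
l=5 r=9: 12+28=40 d=8 *, l++
l=6 r=9: 15+28=43 d=5 *, l++

l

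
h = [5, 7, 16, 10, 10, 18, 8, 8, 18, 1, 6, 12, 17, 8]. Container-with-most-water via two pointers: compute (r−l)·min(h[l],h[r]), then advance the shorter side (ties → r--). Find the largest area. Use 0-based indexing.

max area = 160

l=0 r=13: min(5,8)*13=65 best=65 *, l++
l=1 r=13: min(7,8)*12=84 best=84 *, l++
l=2 r=13: min(16,8)*11=88 best=88 *, r--
l=2 r=12: min(16,17)*10=160 best=160 *, l++
l=3 r=12: min(10,17)*9=90 best=160, l++
l=4 r=12: min(10,17)*8=80 best=160, l++
l=5 r=12: min(18,17)*7=119 best=160, r--
l=5 r=11: min(18,12)*6=72 best=160, r--
l=5 r=10: min(18,6)*5=30 best=160, r--
l=5 r=9: min(18,1)*4=4 best=160, r--
l=5 r=8: min(18,18)*3=54 best=160, r--
l=5 r=7: min(18,8)*2=16 best=160, r--
l=5 r=6: min(18,8)*1=8 best=160, r--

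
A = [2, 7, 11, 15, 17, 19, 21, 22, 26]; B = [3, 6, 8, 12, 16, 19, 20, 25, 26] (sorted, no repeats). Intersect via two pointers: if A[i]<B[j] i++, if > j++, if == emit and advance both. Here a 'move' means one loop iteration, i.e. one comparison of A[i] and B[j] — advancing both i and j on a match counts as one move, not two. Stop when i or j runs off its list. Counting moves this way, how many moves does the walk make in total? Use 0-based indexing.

16 moves

i=0 j=0: 2<3, i++
i=1 j=0: 7>3, j++
i=1 j=1: 7>6, j++
i=1 j=2: 7<8, i++
i=2 j=2: 11>8, j++
i=2 j=3: 11<12, i++
i=3 j=3: 15>12, j++
i=3 j=4: 15<16, i++
i=4 j=4: 17>16, j++
i=4 j=5: 17<19, i++
i=5 j=5: 19==19 emit, i++,j++
i=6 j=6: 21>20, j++
i=6 j=7: 21<25, i++
i=7 j=7: 22<25, i++
i=8 j=7: 26>25, j++
i=8 j=8: 26==26 emit, i++,j++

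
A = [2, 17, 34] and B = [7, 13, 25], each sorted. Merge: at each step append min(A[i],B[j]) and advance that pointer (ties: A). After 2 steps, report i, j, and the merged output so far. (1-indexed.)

i=1 j=1: A[i]=2<=B[j]=7 take 2, i++
i=2 j=1: A[i]=17>B[j]=7 take 7, j++

i=2, j=2, merged so far=[2, 7]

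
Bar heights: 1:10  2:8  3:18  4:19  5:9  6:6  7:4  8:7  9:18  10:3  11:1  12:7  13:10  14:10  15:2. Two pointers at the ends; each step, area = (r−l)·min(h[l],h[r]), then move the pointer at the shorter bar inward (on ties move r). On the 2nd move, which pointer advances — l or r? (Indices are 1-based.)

l=1 r=15: min(10,2)*14=28 best=28 *, r--
l=1 r=14: min(10,10)*13=130 best=130 *, r--

r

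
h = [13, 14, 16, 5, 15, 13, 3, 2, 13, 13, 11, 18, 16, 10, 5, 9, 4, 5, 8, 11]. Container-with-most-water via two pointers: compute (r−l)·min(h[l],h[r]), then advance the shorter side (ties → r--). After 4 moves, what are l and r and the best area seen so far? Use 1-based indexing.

l=1, r=16, best area=209

l=1 r=20: min(13,11)*19=209 best=209 *, r--
l=1 r=19: min(13,8)*18=144 best=209, r--
l=1 r=18: min(13,5)*17=85 best=209, r--
l=1 r=17: min(13,4)*16=64 best=209, r--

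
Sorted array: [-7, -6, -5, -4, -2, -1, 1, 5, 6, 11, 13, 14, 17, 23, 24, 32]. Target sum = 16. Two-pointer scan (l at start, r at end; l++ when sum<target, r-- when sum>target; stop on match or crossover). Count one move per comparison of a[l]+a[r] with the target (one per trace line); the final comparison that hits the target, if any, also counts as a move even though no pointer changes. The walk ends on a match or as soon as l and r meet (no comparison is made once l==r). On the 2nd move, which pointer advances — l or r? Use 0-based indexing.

[0,15] -7+32=25 >16 → r--
[0,14] -7+24=17 >16 → r--

r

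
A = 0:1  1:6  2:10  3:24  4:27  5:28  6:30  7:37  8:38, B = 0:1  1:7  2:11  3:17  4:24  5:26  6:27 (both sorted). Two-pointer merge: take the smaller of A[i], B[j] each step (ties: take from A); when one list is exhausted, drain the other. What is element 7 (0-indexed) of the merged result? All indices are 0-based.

[i=0,j=0] A[i]=1<=B[j]=1 take 1 → i++
[i=1,j=0] A[i]=6>B[j]=1 take 1 → j++
[i=1,j=1] A[i]=6<=B[j]=7 take 6 → i++
[i=2,j=1] A[i]=10>B[j]=7 take 7 → j++
[i=2,j=2] A[i]=10<=B[j]=11 take 10 → i++
[i=3,j=2] A[i]=24>B[j]=11 take 11 → j++
[i=3,j=3] A[i]=24>B[j]=17 take 17 → j++
[i=3,j=4] A[i]=24<=B[j]=24 take 24 → i++
[i=4,j=4] A[i]=27>B[j]=24 take 24 → j++
[i=4,j=5] A[i]=27>B[j]=26 take 26 → j++
[i=4,j=6] A[i]=27<=B[j]=27 take 27 → i++
[i=5,j=6] A[i]=28>B[j]=27 take 27 → j++
[i=5,j=7] B done, take A[i]=28 → i++
[i=6,j=7] B done, take A[i]=30 → i++
[i=7,j=7] B done, take A[i]=37 → i++
[i=8,j=7] B done, take A[i]=38 → i++

merged[7] = 24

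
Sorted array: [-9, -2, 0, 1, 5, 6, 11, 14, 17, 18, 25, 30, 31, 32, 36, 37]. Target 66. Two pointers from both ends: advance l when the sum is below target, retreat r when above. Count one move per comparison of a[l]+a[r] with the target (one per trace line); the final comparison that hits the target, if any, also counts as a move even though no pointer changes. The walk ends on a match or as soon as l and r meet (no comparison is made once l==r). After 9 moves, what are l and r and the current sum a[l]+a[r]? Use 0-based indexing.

[0,15] -9+37=28 <66 → l++
[1,15] -2+37=35 <66 → l++
[2,15] 0+37=37 <66 → l++
[3,15] 1+37=38 <66 → l++
[4,15] 5+37=42 <66 → l++
[5,15] 6+37=43 <66 → l++
[6,15] 11+37=48 <66 → l++
[7,15] 14+37=51 <66 → l++
[8,15] 17+37=54 <66 → l++

l=9, r=15, sum=55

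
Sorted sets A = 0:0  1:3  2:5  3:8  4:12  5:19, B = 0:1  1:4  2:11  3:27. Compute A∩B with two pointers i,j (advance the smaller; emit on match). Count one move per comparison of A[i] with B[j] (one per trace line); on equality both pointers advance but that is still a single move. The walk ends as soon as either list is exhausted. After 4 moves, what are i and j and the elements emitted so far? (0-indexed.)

i=0 j=0: 0<1, i++
i=1 j=0: 3>1, j++
i=1 j=1: 3<4, i++
i=2 j=1: 5>4, j++

i=2, j=2, emitted=[]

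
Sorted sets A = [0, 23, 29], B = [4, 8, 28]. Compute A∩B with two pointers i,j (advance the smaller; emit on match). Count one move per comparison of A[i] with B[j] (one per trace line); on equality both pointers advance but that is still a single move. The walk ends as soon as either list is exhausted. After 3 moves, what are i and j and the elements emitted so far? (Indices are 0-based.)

[i=0,j=0] 0<4 → i++
[i=1,j=0] 23>4 → j++
[i=1,j=1] 23>8 → j++

i=1, j=2, emitted=[]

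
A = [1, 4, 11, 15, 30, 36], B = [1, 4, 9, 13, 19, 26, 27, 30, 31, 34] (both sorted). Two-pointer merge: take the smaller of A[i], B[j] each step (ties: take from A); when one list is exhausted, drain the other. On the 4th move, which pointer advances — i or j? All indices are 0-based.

j

i=0 j=0: A[i]=1<=B[j]=1 take 1, i++
i=1 j=0: A[i]=4>B[j]=1 take 1, j++
i=1 j=1: A[i]=4<=B[j]=4 take 4, i++
i=2 j=1: A[i]=11>B[j]=4 take 4, j++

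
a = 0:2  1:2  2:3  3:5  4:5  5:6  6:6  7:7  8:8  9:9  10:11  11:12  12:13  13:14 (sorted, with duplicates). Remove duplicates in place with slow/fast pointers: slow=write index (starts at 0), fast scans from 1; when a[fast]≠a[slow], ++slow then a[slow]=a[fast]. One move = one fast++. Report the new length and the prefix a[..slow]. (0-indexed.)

length 11; prefix = [2, 3, 5, 6, 7, 8, 9, 11, 12, 13, 14]

(s=0,f=1) a[fast]=2=a[slow] dup → fast++
(s=0,f=2) a[fast]=3≠a[slow]=2 write a[1]=3 → slow++,fast++
(s=1,f=3) a[fast]=5≠a[slow]=3 write a[2]=5 → slow++,fast++
(s=2,f=4) a[fast]=5=a[slow] dup → fast++
(s=2,f=5) a[fast]=6≠a[slow]=5 write a[3]=6 → slow++,fast++
(s=3,f=6) a[fast]=6=a[slow] dup → fast++
(s=3,f=7) a[fast]=7≠a[slow]=6 write a[4]=7 → slow++,fast++
(s=4,f=8) a[fast]=8≠a[slow]=7 write a[5]=8 → slow++,fast++
(s=5,f=9) a[fast]=9≠a[slow]=8 write a[6]=9 → slow++,fast++
(s=6,f=10) a[fast]=11≠a[slow]=9 write a[7]=11 → slow++,fast++
(s=7,f=11) a[fast]=12≠a[slow]=11 write a[8]=12 → slow++,fast++
(s=8,f=12) a[fast]=13≠a[slow]=12 write a[9]=13 → slow++,fast++
(s=9,f=13) a[fast]=14≠a[slow]=13 write a[10]=14 → slow++,fast++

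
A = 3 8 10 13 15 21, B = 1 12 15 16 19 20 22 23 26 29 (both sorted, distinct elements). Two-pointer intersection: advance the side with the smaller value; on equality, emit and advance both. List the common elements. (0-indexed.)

intersection = [15]

i=0 j=0: 3>1, j++
i=0 j=1: 3<12, i++
i=1 j=1: 8<12, i++
i=2 j=1: 10<12, i++
i=3 j=1: 13>12, j++
i=3 j=2: 13<15, i++
i=4 j=2: 15==15 emit, i++,j++
i=5 j=3: 21>16, j++
i=5 j=4: 21>19, j++
i=5 j=5: 21>20, j++
i=5 j=6: 21<22, i++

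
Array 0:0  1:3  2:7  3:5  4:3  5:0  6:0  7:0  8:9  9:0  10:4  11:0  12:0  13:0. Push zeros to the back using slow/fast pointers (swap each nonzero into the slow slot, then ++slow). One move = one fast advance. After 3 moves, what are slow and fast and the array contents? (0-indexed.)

slow=2, fast=3, a=[3, 7, 0, 5, 3, 0, 0, 0, 9, 0, 4, 0, 0, 0]

slow=0 fast=0: a[fast]=0, fast++
slow=0 fast=1: a[fast]=3≠0 swap→a[0]=3, slow++,fast++
slow=1 fast=2: a[fast]=7≠0 swap→a[1]=7, slow++,fast++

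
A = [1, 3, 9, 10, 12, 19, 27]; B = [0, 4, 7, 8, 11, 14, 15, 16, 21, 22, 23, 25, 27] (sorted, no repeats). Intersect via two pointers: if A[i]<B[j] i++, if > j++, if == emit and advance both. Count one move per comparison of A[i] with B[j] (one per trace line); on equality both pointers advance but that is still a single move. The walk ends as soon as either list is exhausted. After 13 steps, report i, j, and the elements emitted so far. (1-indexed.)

i=6, j=9, emitted=[]

[i=1,j=1] 1>0 → j++
[i=1,j=2] 1<4 → i++
[i=2,j=2] 3<4 → i++
[i=3,j=2] 9>4 → j++
[i=3,j=3] 9>7 → j++
[i=3,j=4] 9>8 → j++
[i=3,j=5] 9<11 → i++
[i=4,j=5] 10<11 → i++
[i=5,j=5] 12>11 → j++
[i=5,j=6] 12<14 → i++
[i=6,j=6] 19>14 → j++
[i=6,j=7] 19>15 → j++
[i=6,j=8] 19>16 → j++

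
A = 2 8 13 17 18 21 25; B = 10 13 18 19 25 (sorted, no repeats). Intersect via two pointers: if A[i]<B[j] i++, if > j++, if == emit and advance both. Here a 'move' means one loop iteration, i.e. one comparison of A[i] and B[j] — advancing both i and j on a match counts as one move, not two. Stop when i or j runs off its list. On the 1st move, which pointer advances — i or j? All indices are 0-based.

i=0 j=0: 2<10, i++

i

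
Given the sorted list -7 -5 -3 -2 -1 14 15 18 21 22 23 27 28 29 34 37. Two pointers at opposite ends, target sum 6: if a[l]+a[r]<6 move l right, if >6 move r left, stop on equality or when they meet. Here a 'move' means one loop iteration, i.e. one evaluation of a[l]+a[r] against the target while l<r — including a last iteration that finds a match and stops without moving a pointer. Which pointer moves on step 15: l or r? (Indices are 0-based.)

l

l=0 r=15: -7+37=30 >6, r--
l=0 r=14: -7+34=27 >6, r--
l=0 r=13: -7+29=22 >6, r--
l=0 r=12: -7+28=21 >6, r--
l=0 r=11: -7+27=20 >6, r--
l=0 r=10: -7+23=16 >6, r--
l=0 r=9: -7+22=15 >6, r--
l=0 r=8: -7+21=14 >6, r--
l=0 r=7: -7+18=11 >6, r--
l=0 r=6: -7+15=8 >6, r--
l=0 r=5: -7+14=7 >6, r--
l=0 r=4: -7+-1=-8 <6, l++
l=1 r=4: -5+-1=-6 <6, l++
l=2 r=4: -3+-1=-4 <6, l++
l=3 r=4: -2+-1=-3 <6, l++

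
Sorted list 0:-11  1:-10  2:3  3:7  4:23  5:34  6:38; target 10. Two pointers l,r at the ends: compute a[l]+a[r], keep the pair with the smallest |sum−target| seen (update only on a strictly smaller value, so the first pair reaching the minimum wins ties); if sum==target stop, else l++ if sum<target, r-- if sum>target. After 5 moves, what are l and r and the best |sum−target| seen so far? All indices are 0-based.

l=0 r=6: -11+38=27 d=17 *, r--
l=0 r=5: -11+34=23 d=13 *, r--
l=0 r=4: -11+23=12 d=2 *, r--
l=0 r=3: -11+7=-4 d=14, l++
l=1 r=3: -10+7=-3 d=13, l++

l=2, r=3, best |Δ|=2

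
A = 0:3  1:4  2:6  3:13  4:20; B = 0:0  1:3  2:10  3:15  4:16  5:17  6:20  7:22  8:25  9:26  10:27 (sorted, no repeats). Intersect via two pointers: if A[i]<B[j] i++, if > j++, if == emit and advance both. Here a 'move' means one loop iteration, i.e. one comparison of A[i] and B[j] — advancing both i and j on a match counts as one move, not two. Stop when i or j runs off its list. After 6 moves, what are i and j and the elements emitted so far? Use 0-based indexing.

i=0 j=0: 3>0, j++
i=0 j=1: 3==3 emit, i++,j++
i=1 j=2: 4<10, i++
i=2 j=2: 6<10, i++
i=3 j=2: 13>10, j++
i=3 j=3: 13<15, i++

i=4, j=3, emitted=[3]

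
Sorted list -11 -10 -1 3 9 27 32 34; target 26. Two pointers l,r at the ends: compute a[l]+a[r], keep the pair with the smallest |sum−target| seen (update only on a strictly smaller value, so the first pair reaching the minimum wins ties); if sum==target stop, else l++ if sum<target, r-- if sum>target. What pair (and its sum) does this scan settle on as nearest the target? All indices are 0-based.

pair (-1, 27) with sum 26 (|Δ|=0)

[0,7] -11+34=23 d=3 * → l++
[1,7] -10+34=24 d=2 * → l++
[2,7] -1+34=33 d=7 → r--
[2,6] -1+32=31 d=5 → r--
[2,5] -1+27=26 d=0 * → stop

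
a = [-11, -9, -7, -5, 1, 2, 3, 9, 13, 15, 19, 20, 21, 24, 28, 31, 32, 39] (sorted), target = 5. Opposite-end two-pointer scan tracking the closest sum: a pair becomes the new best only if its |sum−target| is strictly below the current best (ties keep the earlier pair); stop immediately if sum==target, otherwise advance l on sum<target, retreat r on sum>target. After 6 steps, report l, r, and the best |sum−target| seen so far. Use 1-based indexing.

[1,18] -11+39=28 d=23 * → r--
[1,17] -11+32=21 d=16 * → r--
[1,16] -11+31=20 d=15 * → r--
[1,15] -11+28=17 d=12 * → r--
[1,14] -11+24=13 d=8 * → r--
[1,13] -11+21=10 d=5 * → r--

l=1, r=12, best |Δ|=5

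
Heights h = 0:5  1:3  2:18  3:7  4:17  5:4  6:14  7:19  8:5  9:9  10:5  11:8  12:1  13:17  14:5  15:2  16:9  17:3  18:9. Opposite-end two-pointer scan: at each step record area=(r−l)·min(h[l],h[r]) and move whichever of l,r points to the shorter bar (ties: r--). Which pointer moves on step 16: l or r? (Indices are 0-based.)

l

[0,18] min(5,9)*18=90 best=90 * → l++
[1,18] min(3,9)*17=51 best=90 → l++
[2,18] min(18,9)*16=144 best=144 * → r--
[2,17] min(18,3)*15=45 best=144 → r--
[2,16] min(18,9)*14=126 best=144 → r--
[2,15] min(18,2)*13=26 best=144 → r--
[2,14] min(18,5)*12=60 best=144 → r--
[2,13] min(18,17)*11=187 best=187 * → r--
[2,12] min(18,1)*10=10 best=187 → r--
[2,11] min(18,8)*9=72 best=187 → r--
[2,10] min(18,5)*8=40 best=187 → r--
[2,9] min(18,9)*7=63 best=187 → r--
[2,8] min(18,5)*6=30 best=187 → r--
[2,7] min(18,19)*5=90 best=187 → l++
[3,7] min(7,19)*4=28 best=187 → l++
[4,7] min(17,19)*3=51 best=187 → l++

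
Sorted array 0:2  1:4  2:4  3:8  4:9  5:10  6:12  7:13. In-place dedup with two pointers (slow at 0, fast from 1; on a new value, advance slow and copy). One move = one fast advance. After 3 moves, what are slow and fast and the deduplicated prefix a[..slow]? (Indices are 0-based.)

slow=2, fast=4, prefix=[2, 4, 8]

(s=0,f=1) a[fast]=4≠a[slow]=2 write a[1]=4 → slow++,fast++
(s=1,f=2) a[fast]=4=a[slow] dup → fast++
(s=1,f=3) a[fast]=8≠a[slow]=4 write a[2]=8 → slow++,fast++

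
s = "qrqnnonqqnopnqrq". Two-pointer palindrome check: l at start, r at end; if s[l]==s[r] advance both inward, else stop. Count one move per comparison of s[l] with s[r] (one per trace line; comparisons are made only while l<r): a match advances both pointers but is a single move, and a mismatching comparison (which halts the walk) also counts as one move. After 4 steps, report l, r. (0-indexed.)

l=0 r=15: 'q'=='q', l++,r--
l=1 r=14: 'r'=='r', l++,r--
l=2 r=13: 'q'=='q', l++,r--
l=3 r=12: 'n'=='n', l++,r--

l=4, r=11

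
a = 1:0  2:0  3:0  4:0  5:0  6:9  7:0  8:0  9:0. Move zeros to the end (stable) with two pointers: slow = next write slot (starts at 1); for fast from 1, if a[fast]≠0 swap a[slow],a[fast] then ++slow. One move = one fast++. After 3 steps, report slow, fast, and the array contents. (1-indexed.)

slow=1 fast=1: a[fast]=0, fast++
slow=1 fast=2: a[fast]=0, fast++
slow=1 fast=3: a[fast]=0, fast++

slow=1, fast=4, a=[0, 0, 0, 0, 0, 9, 0, 0, 0]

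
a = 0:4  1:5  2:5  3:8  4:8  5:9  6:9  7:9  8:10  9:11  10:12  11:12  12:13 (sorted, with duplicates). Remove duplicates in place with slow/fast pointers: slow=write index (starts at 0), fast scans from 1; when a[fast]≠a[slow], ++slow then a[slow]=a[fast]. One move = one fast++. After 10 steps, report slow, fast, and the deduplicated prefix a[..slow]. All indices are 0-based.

(s=0,f=1) a[fast]=5≠a[slow]=4 write a[1]=5 → slow++,fast++
(s=1,f=2) a[fast]=5=a[slow] dup → fast++
(s=1,f=3) a[fast]=8≠a[slow]=5 write a[2]=8 → slow++,fast++
(s=2,f=4) a[fast]=8=a[slow] dup → fast++
(s=2,f=5) a[fast]=9≠a[slow]=8 write a[3]=9 → slow++,fast++
(s=3,f=6) a[fast]=9=a[slow] dup → fast++
(s=3,f=7) a[fast]=9=a[slow] dup → fast++
(s=3,f=8) a[fast]=10≠a[slow]=9 write a[4]=10 → slow++,fast++
(s=4,f=9) a[fast]=11≠a[slow]=10 write a[5]=11 → slow++,fast++
(s=5,f=10) a[fast]=12≠a[slow]=11 write a[6]=12 → slow++,fast++

slow=6, fast=11, prefix=[4, 5, 8, 9, 10, 11, 12]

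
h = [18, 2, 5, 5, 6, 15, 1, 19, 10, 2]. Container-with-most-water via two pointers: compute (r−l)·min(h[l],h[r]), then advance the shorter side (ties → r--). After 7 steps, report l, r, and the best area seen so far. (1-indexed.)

[1,10] min(18,2)*9=18 best=18 * → r--
[1,9] min(18,10)*8=80 best=80 * → r--
[1,8] min(18,19)*7=126 best=126 * → l++
[2,8] min(2,19)*6=12 best=126 → l++
[3,8] min(5,19)*5=25 best=126 → l++
[4,8] min(5,19)*4=20 best=126 → l++
[5,8] min(6,19)*3=18 best=126 → l++

l=6, r=8, best area=126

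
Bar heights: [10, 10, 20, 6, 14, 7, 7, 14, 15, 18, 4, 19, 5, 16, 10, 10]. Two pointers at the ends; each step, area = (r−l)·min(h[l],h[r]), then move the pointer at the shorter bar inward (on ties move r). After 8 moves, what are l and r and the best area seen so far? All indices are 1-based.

l=1 r=16: min(10,10)*15=150 best=150 *, r--
l=1 r=15: min(10,10)*14=140 best=150, r--
l=1 r=14: min(10,16)*13=130 best=150, l++
l=2 r=14: min(10,16)*12=120 best=150, l++
l=3 r=14: min(20,16)*11=176 best=176 *, r--
l=3 r=13: min(20,5)*10=50 best=176, r--
l=3 r=12: min(20,19)*9=171 best=176, r--
l=3 r=11: min(20,4)*8=32 best=176, r--

l=3, r=10, best area=176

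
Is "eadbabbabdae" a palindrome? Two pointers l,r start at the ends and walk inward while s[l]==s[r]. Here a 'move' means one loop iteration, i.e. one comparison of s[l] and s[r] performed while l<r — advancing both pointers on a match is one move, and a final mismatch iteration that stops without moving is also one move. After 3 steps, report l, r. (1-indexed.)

l=4, r=9

[1,12] 'e'=='e' → l++,r--
[2,11] 'a'=='a' → l++,r--
[3,10] 'd'=='d' → l++,r--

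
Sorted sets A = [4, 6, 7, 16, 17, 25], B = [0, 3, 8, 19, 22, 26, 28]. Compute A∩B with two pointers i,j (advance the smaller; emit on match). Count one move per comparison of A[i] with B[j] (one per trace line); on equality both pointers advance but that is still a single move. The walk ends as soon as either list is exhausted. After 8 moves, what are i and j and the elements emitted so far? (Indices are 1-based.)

i=1 j=1: 4>0, j++
i=1 j=2: 4>3, j++
i=1 j=3: 4<8, i++
i=2 j=3: 6<8, i++
i=3 j=3: 7<8, i++
i=4 j=3: 16>8, j++
i=4 j=4: 16<19, i++
i=5 j=4: 17<19, i++

i=6, j=4, emitted=[]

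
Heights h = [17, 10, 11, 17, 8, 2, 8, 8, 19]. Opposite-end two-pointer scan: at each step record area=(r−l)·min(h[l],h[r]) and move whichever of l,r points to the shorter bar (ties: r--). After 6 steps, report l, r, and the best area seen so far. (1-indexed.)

l=1 r=9: min(17,19)*8=136 best=136 *, l++
l=2 r=9: min(10,19)*7=70 best=136, l++
l=3 r=9: min(11,19)*6=66 best=136, l++
l=4 r=9: min(17,19)*5=85 best=136, l++
l=5 r=9: min(8,19)*4=32 best=136, l++
l=6 r=9: min(2,19)*3=6 best=136, l++

l=7, r=9, best area=136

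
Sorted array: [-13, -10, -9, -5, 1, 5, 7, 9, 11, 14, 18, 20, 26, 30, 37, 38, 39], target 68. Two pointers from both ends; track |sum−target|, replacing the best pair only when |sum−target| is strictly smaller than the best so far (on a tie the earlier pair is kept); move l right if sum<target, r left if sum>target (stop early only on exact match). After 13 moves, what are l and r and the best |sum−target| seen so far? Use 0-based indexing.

[0,16] -13+39=26 d=42 * → l++
[1,16] -10+39=29 d=39 * → l++
[2,16] -9+39=30 d=38 * → l++
[3,16] -5+39=34 d=34 * → l++
[4,16] 1+39=40 d=28 * → l++
[5,16] 5+39=44 d=24 * → l++
[6,16] 7+39=46 d=22 * → l++
[7,16] 9+39=48 d=20 * → l++
[8,16] 11+39=50 d=18 * → l++
[9,16] 14+39=53 d=15 * → l++
[10,16] 18+39=57 d=11 * → l++
[11,16] 20+39=59 d=9 * → l++
[12,16] 26+39=65 d=3 * → l++

l=13, r=16, best |Δ|=3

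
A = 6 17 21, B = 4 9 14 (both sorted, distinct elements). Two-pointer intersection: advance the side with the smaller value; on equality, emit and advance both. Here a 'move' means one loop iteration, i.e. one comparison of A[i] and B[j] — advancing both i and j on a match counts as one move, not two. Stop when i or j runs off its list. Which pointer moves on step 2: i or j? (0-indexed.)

i

i=0 j=0: 6>4, j++
i=0 j=1: 6<9, i++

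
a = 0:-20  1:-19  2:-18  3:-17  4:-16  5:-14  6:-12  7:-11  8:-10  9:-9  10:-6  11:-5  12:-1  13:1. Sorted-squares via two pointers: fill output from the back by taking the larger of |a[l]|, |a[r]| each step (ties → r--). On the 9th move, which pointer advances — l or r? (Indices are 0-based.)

l

[0,13] |-20|>|1| out[13]=400 → l++
[1,13] |-19|>|1| out[12]=361 → l++
[2,13] |-18|>|1| out[11]=324 → l++
[3,13] |-17|>|1| out[10]=289 → l++
[4,13] |-16|>|1| out[9]=256 → l++
[5,13] |-14|>|1| out[8]=196 → l++
[6,13] |-12|>|1| out[7]=144 → l++
[7,13] |-11|>|1| out[6]=121 → l++
[8,13] |-10|>|1| out[5]=100 → l++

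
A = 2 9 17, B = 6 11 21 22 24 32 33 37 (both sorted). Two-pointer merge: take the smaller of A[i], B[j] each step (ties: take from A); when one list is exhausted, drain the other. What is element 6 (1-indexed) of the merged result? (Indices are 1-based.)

[i=1,j=1] A[i]=2<=B[j]=6 take 2 → i++
[i=2,j=1] A[i]=9>B[j]=6 take 6 → j++
[i=2,j=2] A[i]=9<=B[j]=11 take 9 → i++
[i=3,j=2] A[i]=17>B[j]=11 take 11 → j++
[i=3,j=3] A[i]=17<=B[j]=21 take 17 → i++
[i=4,j=3] A done, take B[j]=21 → j++
[i=4,j=4] A done, take B[j]=22 → j++
[i=4,j=5] A done, take B[j]=24 → j++
[i=4,j=6] A done, take B[j]=32 → j++
[i=4,j=7] A done, take B[j]=33 → j++
[i=4,j=8] A done, take B[j]=37 → j++

merged[6] = 21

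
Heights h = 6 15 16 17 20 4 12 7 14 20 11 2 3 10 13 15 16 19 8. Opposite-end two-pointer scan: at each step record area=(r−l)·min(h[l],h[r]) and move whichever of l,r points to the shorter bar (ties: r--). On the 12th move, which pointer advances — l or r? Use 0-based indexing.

[0,18] min(6,8)*18=108 best=108 * → l++
[1,18] min(15,8)*17=136 best=136 * → r--
[1,17] min(15,19)*16=240 best=240 * → l++
[2,17] min(16,19)*15=240 best=240 → l++
[3,17] min(17,19)*14=238 best=240 → l++
[4,17] min(20,19)*13=247 best=247 * → r--
[4,16] min(20,16)*12=192 best=247 → r--
[4,15] min(20,15)*11=165 best=247 → r--
[4,14] min(20,13)*10=130 best=247 → r--
[4,13] min(20,10)*9=90 best=247 → r--
[4,12] min(20,3)*8=24 best=247 → r--
[4,11] min(20,2)*7=14 best=247 → r--

r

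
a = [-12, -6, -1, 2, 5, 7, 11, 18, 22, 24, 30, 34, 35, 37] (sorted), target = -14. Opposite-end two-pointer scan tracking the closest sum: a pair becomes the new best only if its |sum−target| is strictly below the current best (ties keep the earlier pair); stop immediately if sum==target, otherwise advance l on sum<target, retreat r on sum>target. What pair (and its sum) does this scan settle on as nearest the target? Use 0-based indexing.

pair (-12, -1) with sum -13 (|Δ|=1)

[0,13] -12+37=25 d=39 * → r--
[0,12] -12+35=23 d=37 * → r--
[0,11] -12+34=22 d=36 * → r--
[0,10] -12+30=18 d=32 * → r--
[0,9] -12+24=12 d=26 * → r--
[0,8] -12+22=10 d=24 * → r--
[0,7] -12+18=6 d=20 * → r--
[0,6] -12+11=-1 d=13 * → r--
[0,5] -12+7=-5 d=9 * → r--
[0,4] -12+5=-7 d=7 * → r--
[0,3] -12+2=-10 d=4 * → r--
[0,2] -12+-1=-13 d=1 * → r--
[0,1] -12+-6=-18 d=4 → l++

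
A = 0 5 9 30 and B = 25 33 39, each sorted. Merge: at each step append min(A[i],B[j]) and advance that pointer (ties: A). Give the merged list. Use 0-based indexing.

[i=0,j=0] A[i]=0<=B[j]=25 take 0 → i++
[i=1,j=0] A[i]=5<=B[j]=25 take 5 → i++
[i=2,j=0] A[i]=9<=B[j]=25 take 9 → i++
[i=3,j=0] A[i]=30>B[j]=25 take 25 → j++
[i=3,j=1] A[i]=30<=B[j]=33 take 30 → i++
[i=4,j=1] A done, take B[j]=33 → j++
[i=4,j=2] A done, take B[j]=39 → j++

[0, 5, 9, 25, 30, 33, 39]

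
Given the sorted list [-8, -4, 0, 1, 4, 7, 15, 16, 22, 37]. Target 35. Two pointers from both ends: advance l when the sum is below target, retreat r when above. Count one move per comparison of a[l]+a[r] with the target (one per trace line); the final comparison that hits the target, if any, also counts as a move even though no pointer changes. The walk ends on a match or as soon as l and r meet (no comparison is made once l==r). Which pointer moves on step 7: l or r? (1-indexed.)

l

[1,10] -8+37=29 <35 → l++
[2,10] -4+37=33 <35 → l++
[3,10] 0+37=37 >35 → r--
[3,9] 0+22=22 <35 → l++
[4,9] 1+22=23 <35 → l++
[5,9] 4+22=26 <35 → l++
[6,9] 7+22=29 <35 → l++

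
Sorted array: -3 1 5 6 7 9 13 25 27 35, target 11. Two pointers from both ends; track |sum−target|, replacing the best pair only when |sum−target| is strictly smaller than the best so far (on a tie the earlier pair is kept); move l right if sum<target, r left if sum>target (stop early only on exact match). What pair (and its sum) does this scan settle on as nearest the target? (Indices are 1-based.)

pair (5, 6) with sum 11 (|Δ|=0)

l=1 r=10: -3+35=32 d=21 *, r--
l=1 r=9: -3+27=24 d=13 *, r--
l=1 r=8: -3+25=22 d=11 *, r--
l=1 r=7: -3+13=10 d=1 *, l++
l=2 r=7: 1+13=14 d=3, r--
l=2 r=6: 1+9=10 d=1, l++
l=3 r=6: 5+9=14 d=3, r--
l=3 r=5: 5+7=12 d=1, r--
l=3 r=4: 5+6=11 d=0 *, stop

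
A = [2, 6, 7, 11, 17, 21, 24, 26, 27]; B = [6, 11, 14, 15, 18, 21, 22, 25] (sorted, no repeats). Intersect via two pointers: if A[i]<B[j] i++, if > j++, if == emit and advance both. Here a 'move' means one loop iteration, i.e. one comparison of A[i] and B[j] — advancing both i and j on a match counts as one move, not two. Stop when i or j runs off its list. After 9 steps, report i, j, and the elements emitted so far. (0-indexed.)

i=0 j=0: 2<6, i++
i=1 j=0: 6==6 emit, i++,j++
i=2 j=1: 7<11, i++
i=3 j=1: 11==11 emit, i++,j++
i=4 j=2: 17>14, j++
i=4 j=3: 17>15, j++
i=4 j=4: 17<18, i++
i=5 j=4: 21>18, j++
i=5 j=5: 21==21 emit, i++,j++

i=6, j=6, emitted=[6, 11, 21]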